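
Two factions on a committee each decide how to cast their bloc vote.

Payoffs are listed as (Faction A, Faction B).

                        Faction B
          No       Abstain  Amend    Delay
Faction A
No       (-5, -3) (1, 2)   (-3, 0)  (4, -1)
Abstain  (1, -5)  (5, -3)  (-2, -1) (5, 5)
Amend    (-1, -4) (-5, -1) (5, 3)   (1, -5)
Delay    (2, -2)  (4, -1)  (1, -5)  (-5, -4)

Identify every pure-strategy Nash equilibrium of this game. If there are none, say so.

Faction A against No: payoffs -5, 1, -1, 2 → best response Delay.
Faction A against Abstain: payoffs 1, 5, -5, 4 → best response Abstain.
Faction A against Amend: payoffs -3, -2, 5, 1 → best response Amend.
Faction A against Delay: payoffs 4, 5, 1, -5 → best response Abstain.
Faction B against No: payoffs -3, 2, 0, -1 → best response Abstain.
Faction B against Abstain: payoffs -5, -3, -1, 5 → best response Delay.
Faction B against Amend: payoffs -4, -1, 3, -5 → best response Amend.
Faction B against Delay: payoffs -2, -1, -5, -4 → best response Abstain.
Mutual best responses: (Abstain, Delay); (Amend, Amend).

The pure Nash equilibria are (Abstain, Delay) and (Amend, Amend).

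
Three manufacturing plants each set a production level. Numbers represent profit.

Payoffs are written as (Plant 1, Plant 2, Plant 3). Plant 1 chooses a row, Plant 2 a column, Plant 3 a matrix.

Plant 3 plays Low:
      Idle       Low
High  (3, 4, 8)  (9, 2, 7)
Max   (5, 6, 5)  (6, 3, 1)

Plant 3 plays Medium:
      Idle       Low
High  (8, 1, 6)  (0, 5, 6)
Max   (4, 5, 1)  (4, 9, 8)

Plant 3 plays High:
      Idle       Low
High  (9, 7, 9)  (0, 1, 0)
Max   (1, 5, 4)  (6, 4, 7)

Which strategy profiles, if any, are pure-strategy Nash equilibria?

The pure Nash equilibria are (High, Idle, High), (Max, Idle, Low), (Max, Low, Medium).

Plant 1 against (Idle, Low): payoffs 3, 5 → best response Max.
Plant 1 against (Idle, Medium): payoffs 8, 4 → best response High.
Plant 1 against (Idle, High): payoffs 9, 1 → best response High.
Plant 1 against (Low, Low): payoffs 9, 6 → best response High.
Plant 1 against (Low, Medium): payoffs 0, 4 → best response Max.
Plant 1 against (Low, High): payoffs 0, 6 → best response Max.
Plant 2 against (High, Low): payoffs 4, 2 → best response Idle.
Plant 2 against (High, Medium): payoffs 1, 5 → best response Low.
Plant 2 against (High, High): payoffs 7, 1 → best response Idle.
Plant 2 against (Max, Low): payoffs 6, 3 → best response Idle.
Plant 2 against (Max, Medium): payoffs 5, 9 → best response Low.
Plant 2 against (Max, High): payoffs 5, 4 → best response Idle.
Plant 3 against (High, Idle): payoffs 8, 6, 9 → best response High.
Plant 3 against (High, Low): payoffs 7, 6, 0 → best response Low.
Plant 3 against (Max, Idle): payoffs 5, 1, 4 → best response Low.
Plant 3 against (Max, Low): payoffs 1, 8, 7 → best response Medium.
Mutual best responses: (High, Idle, High); (Max, Idle, Low); (Max, Low, Medium).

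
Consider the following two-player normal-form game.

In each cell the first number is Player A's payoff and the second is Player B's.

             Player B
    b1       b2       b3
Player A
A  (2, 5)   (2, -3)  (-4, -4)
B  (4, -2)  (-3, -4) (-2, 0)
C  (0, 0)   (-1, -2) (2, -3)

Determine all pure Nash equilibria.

Mark each player's best response to every combination of opponents' strategies; a profile where every player is best-responding is a pure Nash equilibrium.
Player A against b1: payoffs 2, 4, 0 → best response B.
Player A against b2: payoffs 2, -3, -1 → best response A.
Player A against b3: payoffs -4, -2, 2 → best response C.
Player B against A: payoffs 5, -3, -4 → best response b1.
Player B against B: payoffs -2, -4, 0 → best response b3.
Player B against C: payoffs 0, -2, -3 → best response b1.
No profile is a mutual best response for all players.

This game has no pure Nash equilibrium.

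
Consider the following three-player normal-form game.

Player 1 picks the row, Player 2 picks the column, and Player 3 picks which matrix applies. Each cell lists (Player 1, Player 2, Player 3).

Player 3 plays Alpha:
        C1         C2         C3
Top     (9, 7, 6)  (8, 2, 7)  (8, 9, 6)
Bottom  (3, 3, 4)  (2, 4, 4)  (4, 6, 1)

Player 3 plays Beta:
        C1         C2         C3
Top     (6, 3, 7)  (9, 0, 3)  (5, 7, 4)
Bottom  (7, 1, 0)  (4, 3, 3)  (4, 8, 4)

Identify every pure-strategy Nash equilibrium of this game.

(Top, C3, Alpha)

(Top, C1, Alpha): Player 2 can switch to C3 (7 → 9). Not NE.
(Top, C1, Beta): Player 1 can switch to Bottom (6 → 7). Not NE.
(Top, C2, Alpha): Player 2 can switch to C1 (2 → 7). Not NE.
(Top, C2, Beta): Player 2 can switch to C1 (0 → 3). Not NE.
(Top, C3, Alpha): Player 1 gets 8, best alternative 4; Player 2 gets 9, best alternative 7; Player 3 gets 6, best alternative 4. No profitable deviation — NE.
(Top, C3, Beta): Player 3 can switch to Alpha (4 → 6). Not NE.
(Bottom, C1, Alpha): Player 1 can switch to Top (3 → 9). Not NE.
(The remaining 5 profiles each have a profitable deviation by the same check.)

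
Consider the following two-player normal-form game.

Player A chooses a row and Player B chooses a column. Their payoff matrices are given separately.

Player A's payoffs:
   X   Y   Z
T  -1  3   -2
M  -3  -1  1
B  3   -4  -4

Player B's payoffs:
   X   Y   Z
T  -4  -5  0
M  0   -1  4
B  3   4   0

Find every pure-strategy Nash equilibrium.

Player A against X: payoffs -1, -3, 3 → best response B.
Player A against Y: payoffs 3, -1, -4 → best response T.
Player A against Z: payoffs -2, 1, -4 → best response M.
Player B against T: payoffs -4, -5, 0 → best response Z.
Player B against M: payoffs 0, -1, 4 → best response Z.
Player B against B: payoffs 3, 4, 0 → best response Y.
Mutual best responses: (M, Z).

The unique pure-strategy Nash equilibrium is (M, Z).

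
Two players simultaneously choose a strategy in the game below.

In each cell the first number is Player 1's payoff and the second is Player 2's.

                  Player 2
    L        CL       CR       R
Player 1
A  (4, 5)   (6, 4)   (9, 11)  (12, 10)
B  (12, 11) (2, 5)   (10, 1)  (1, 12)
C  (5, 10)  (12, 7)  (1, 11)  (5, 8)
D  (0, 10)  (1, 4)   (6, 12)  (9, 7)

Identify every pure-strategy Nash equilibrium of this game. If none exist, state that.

No pure-strategy Nash equilibrium.

Player 1 against L: payoffs 4, 12, 5, 0 → best response B.
Player 1 against CL: payoffs 6, 2, 12, 1 → best response C.
Player 1 against CR: payoffs 9, 10, 1, 6 → best response B.
Player 1 against R: payoffs 12, 1, 5, 9 → best response A.
Player 2 against A: payoffs 5, 4, 11, 10 → best response CR.
Player 2 against B: payoffs 11, 5, 1, 12 → best response R.
Player 2 against C: payoffs 10, 7, 11, 8 → best response CR.
Player 2 against D: payoffs 10, 4, 12, 7 → best response CR.
No profile is a mutual best response for all players.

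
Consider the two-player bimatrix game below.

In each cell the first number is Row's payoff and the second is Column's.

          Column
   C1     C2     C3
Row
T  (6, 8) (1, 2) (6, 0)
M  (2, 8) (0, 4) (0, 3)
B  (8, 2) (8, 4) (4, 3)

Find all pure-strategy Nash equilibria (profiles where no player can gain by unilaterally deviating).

(T, C1): Row can switch to B (6 → 8). Not NE.
(T, C2): Row can switch to B (1 → 8). Not NE.
(T, C3): Column can switch to C1 (0 → 8). Not NE.
(M, C1): Row can switch to T (2 → 6). Not NE.
(M, C2): Row can switch to T (0 → 1). Not NE.
(M, C3): Row can switch to T (0 → 6). Not NE.
(B, C1): Column can switch to C2 (2 → 4). Not NE.
(B, C2): Row gets 8, best alternative 1; Column gets 4, best alternative 3. No profitable deviation — NE.
(B, C3): Row can switch to T (4 → 6). Not NE.

Pure NE: (B, C2)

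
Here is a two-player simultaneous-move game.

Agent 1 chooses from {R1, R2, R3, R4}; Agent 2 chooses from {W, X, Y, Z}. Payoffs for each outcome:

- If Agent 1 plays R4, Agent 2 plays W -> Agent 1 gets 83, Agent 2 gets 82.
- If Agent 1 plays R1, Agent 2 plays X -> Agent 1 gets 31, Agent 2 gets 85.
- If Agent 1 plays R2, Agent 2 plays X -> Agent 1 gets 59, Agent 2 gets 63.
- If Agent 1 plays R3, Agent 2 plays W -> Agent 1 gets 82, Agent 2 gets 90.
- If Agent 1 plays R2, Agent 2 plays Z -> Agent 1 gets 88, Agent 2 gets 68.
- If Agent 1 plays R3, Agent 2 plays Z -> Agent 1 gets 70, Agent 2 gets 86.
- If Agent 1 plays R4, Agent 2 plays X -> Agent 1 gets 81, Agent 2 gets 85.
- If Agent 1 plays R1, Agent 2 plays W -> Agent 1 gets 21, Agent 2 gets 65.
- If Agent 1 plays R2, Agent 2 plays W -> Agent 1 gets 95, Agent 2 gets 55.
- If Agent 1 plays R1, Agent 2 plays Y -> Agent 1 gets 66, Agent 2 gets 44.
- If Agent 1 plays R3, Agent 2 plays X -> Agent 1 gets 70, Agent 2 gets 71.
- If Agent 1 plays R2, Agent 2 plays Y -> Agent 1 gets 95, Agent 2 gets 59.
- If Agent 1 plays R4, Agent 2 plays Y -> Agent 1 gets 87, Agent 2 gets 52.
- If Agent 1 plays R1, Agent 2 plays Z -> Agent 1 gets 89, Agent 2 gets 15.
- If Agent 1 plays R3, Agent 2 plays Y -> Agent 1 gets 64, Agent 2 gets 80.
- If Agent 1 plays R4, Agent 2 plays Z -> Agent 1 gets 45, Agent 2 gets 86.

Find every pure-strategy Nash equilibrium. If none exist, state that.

There is no pure-strategy Nash equilibrium.

(R1, W): Agent 1 can switch to R2 (21 → 95). Not NE.
(R1, X): Agent 1 can switch to R2 (31 → 59). Not NE.
(R1, Y): Agent 1 can switch to R2 (66 → 95). Not NE.
(R1, Z): Agent 2 can switch to W (15 → 65). Not NE.
(R2, W): Agent 2 can switch to X (55 → 63). Not NE.
(R2, X): Agent 1 can switch to R3 (59 → 70). Not NE.
(R2, Y): Agent 2 can switch to X (59 → 63). Not NE.
(R2, Z): Agent 1 can switch to R1 (88 → 89). Not NE.
(R3, W): Agent 1 can switch to R2 (82 → 95). Not NE.
(R3, X): Agent 1 can switch to R4 (70 → 81). Not NE.
(The remaining 6 profiles each have a profitable deviation by the same check.)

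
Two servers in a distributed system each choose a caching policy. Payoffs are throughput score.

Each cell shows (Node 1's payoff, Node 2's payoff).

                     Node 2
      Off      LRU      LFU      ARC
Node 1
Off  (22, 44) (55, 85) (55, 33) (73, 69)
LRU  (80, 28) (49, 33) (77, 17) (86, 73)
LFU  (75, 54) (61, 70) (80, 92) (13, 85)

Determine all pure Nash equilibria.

The pure Nash equilibria are (LRU, ARC); (LFU, LFU).

(Off, Off): Node 1 can switch to LRU (22 → 80). Not NE.
(Off, LRU): Node 1 can switch to LFU (55 → 61). Not NE.
(Off, LFU): Node 1 can switch to LRU (55 → 77). Not NE.
(Off, ARC): Node 1 can switch to LRU (73 → 86). Not NE.
(LRU, Off): Node 2 can switch to LRU (28 → 33). Not NE.
(LRU, LRU): Node 1 can switch to Off (49 → 55). Not NE.
(LRU, LFU): Node 1 can switch to LFU (77 → 80). Not NE.
(LRU, ARC): Node 1 gets 86, best alternative 73; Node 2 gets 73, best alternative 33. No profitable deviation — NE.
(LFU, Off): Node 1 can switch to LRU (75 → 80). Not NE.
(LFU, LFU): Node 1 gets 80, best alternative 77; Node 2 gets 92, best alternative 85. No profitable deviation — NE.
(The remaining 2 profiles each have a profitable deviation by the same check.)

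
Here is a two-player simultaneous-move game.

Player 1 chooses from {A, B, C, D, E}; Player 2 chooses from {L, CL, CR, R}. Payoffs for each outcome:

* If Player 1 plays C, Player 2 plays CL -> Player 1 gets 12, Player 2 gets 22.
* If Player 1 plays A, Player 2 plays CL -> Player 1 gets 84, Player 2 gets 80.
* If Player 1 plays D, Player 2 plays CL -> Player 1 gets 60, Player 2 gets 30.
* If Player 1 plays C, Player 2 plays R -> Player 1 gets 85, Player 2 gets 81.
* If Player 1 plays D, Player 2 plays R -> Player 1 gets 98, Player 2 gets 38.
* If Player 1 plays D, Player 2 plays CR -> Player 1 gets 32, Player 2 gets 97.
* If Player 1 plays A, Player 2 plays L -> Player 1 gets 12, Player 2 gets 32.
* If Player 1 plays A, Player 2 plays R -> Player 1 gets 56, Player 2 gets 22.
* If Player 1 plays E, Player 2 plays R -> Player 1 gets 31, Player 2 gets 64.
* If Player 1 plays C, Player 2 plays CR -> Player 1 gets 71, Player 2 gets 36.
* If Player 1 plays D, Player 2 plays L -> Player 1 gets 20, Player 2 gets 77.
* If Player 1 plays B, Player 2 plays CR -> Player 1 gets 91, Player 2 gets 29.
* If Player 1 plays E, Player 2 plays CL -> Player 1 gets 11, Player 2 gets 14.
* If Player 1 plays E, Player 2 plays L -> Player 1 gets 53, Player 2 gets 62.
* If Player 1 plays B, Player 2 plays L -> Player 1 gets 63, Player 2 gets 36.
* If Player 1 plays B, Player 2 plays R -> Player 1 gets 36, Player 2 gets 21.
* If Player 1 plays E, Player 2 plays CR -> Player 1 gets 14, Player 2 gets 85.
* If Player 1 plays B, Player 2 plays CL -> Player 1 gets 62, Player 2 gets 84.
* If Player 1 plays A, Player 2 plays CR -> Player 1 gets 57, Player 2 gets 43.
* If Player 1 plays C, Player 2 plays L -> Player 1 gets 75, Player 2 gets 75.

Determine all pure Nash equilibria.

(A, L): Player 1 can switch to B (12 → 63). Not NE.
(A, CL): Player 1 gets 84, best alternative 62; Player 2 gets 80, best alternative 43. No profitable deviation — NE.
(A, CR): Player 1 can switch to B (57 → 91). Not NE.
(A, R): Player 1 can switch to C (56 → 85). Not NE.
(B, L): Player 1 can switch to C (63 → 75). Not NE.
(B, CL): Player 1 can switch to A (62 → 84). Not NE.
(B, CR): Player 2 can switch to L (29 → 36). Not NE.
(B, R): Player 1 can switch to A (36 → 56). Not NE.
(C, L): Player 2 can switch to R (75 → 81). Not NE.
(C, CL): Player 1 can switch to A (12 → 84). Not NE.
(C, CR): Player 1 can switch to B (71 → 91). Not NE.
(The remaining 9 profiles each have a profitable deviation by the same check.)

Pure NE: (A, CL)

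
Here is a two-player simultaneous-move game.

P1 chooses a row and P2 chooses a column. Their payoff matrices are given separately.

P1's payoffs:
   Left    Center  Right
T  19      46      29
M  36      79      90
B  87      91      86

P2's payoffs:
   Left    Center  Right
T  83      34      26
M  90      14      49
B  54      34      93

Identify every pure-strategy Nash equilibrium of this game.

This game has no pure Nash equilibrium.

Mark each player's best response to every combination of opponents' strategies; a profile where every player is best-responding is a pure Nash equilibrium.
P1 against Left: payoffs 19, 36, 87 → best response B.
P1 against Center: payoffs 46, 79, 91 → best response B.
P1 against Right: payoffs 29, 90, 86 → best response M.
P2 against T: payoffs 83, 34, 26 → best response Left.
P2 against M: payoffs 90, 14, 49 → best response Left.
P2 against B: payoffs 54, 34, 93 → best response Right.
No profile is a mutual best response for all players.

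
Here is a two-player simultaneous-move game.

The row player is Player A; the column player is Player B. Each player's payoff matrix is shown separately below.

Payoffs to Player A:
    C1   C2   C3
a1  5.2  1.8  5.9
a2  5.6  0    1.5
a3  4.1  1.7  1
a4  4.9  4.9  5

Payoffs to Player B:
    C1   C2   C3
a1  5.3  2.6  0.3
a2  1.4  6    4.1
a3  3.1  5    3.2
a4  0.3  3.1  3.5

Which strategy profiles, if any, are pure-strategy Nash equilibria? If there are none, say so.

This game has no pure Nash equilibrium.

Player A against C1: payoffs 5.2, 5.6, 4.1, 4.9 → best response a2.
Player A against C2: payoffs 1.8, 0, 1.7, 4.9 → best response a4.
Player A against C3: payoffs 5.9, 1.5, 1, 5 → best response a1.
Player B against a1: payoffs 5.3, 2.6, 0.3 → best response C1.
Player B against a2: payoffs 1.4, 6, 4.1 → best response C2.
Player B against a3: payoffs 3.1, 5, 3.2 → best response C2.
Player B against a4: payoffs 0.3, 3.1, 3.5 → best response C3.
No profile is a mutual best response for all players.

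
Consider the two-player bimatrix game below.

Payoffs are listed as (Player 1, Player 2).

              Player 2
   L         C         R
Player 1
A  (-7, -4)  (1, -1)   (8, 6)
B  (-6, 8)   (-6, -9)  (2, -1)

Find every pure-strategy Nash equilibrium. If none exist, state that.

(A, R), (B, L)

Player 1 against L: payoffs -7, -6 → best response B.
Player 1 against C: payoffs 1, -6 → best response A.
Player 1 against R: payoffs 8, 2 → best response A.
Player 2 against A: payoffs -4, -1, 6 → best response R.
Player 2 against B: payoffs 8, -9, -1 → best response L.
Mutual best responses: (A, R); (B, L).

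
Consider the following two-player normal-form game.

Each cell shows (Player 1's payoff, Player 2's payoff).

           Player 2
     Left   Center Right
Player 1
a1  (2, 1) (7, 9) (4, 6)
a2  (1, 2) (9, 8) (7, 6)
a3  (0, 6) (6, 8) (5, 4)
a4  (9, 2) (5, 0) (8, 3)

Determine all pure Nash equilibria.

Pure-strategy Nash equilibria: (a2, Center); (a4, Right)

(a1, Left): Player 1 can switch to a4 (2 → 9). Not NE.
(a1, Center): Player 1 can switch to a2 (7 → 9). Not NE.
(a1, Right): Player 1 can switch to a2 (4 → 7). Not NE.
(a2, Left): Player 1 can switch to a1 (1 → 2). Not NE.
(a2, Center): Player 1 gets 9, best alternative 7; Player 2 gets 8, best alternative 6. No profitable deviation — NE.
(a2, Right): Player 1 can switch to a4 (7 → 8). Not NE.
(a3, Left): Player 1 can switch to a1 (0 → 2). Not NE.
(a3, Center): Player 1 can switch to a1 (6 → 7). Not NE.
(a3, Right): Player 1 can switch to a2 (5 → 7). Not NE.
(a4, Left): Player 2 can switch to Right (2 → 3). Not NE.
(a4, Center): Player 1 can switch to a1 (5 → 7). Not NE.
(a4, Right): Player 1 gets 8, best alternative 7; Player 2 gets 3, best alternative 2. No profitable deviation — NE.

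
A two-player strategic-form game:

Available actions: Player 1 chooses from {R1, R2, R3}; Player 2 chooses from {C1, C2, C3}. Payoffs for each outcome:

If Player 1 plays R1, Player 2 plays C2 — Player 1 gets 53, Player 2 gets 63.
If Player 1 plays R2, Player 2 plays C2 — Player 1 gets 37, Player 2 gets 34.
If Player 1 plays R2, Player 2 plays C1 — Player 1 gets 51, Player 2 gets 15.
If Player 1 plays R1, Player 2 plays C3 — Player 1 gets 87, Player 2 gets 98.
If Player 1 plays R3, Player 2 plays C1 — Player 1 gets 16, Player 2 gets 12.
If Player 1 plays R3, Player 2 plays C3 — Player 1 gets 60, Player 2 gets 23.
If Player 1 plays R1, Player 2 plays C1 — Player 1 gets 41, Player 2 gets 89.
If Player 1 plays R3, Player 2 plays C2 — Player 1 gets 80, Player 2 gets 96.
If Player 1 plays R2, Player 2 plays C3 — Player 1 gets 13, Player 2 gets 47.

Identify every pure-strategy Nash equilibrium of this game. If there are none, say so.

The pure Nash equilibria are (R1, C3); (R3, C2).

(R1, C1): Player 1 can switch to R2 (41 → 51). Not NE.
(R1, C2): Player 1 can switch to R3 (53 → 80). Not NE.
(R1, C3): Player 1 gets 87, best alternative 60; Player 2 gets 98, best alternative 89. No profitable deviation — NE.
(R2, C1): Player 2 can switch to C2 (15 → 34). Not NE.
(R2, C2): Player 1 can switch to R1 (37 → 53). Not NE.
(R2, C3): Player 1 can switch to R1 (13 → 87). Not NE.
(R3, C1): Player 1 can switch to R1 (16 → 41). Not NE.
(R3, C2): Player 1 gets 80, best alternative 53; Player 2 gets 96, best alternative 23. No profitable deviation — NE.
(R3, C3): Player 1 can switch to R1 (60 → 87). Not NE.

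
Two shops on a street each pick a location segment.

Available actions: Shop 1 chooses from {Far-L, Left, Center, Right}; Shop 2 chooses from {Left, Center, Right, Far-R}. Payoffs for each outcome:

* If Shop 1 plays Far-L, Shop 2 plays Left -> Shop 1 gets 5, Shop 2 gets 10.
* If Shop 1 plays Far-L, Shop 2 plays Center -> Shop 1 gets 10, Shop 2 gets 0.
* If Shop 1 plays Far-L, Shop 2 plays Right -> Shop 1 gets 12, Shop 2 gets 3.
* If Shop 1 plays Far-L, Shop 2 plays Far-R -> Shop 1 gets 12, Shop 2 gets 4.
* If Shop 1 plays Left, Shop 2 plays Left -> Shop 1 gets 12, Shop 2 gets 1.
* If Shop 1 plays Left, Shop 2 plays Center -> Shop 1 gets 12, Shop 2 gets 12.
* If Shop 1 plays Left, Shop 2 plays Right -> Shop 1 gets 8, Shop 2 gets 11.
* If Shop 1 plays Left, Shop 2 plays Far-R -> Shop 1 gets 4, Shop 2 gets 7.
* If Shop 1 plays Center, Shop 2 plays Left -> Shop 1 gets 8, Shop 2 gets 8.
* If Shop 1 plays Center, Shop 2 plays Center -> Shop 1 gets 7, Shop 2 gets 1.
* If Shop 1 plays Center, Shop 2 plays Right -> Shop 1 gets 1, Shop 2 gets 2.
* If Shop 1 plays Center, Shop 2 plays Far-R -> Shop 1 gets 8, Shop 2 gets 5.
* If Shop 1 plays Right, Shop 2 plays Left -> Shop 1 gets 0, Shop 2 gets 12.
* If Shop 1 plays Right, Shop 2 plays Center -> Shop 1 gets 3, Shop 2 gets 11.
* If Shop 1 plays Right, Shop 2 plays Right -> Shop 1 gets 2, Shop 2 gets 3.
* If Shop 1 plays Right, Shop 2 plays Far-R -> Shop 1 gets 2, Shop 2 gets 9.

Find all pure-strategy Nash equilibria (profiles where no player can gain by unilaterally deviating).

Shop 1 against Left: payoffs 5, 12, 8, 0 → best response Left.
Shop 1 against Center: payoffs 10, 12, 7, 3 → best response Left.
Shop 1 against Right: payoffs 12, 8, 1, 2 → best response Far-L.
Shop 1 against Far-R: payoffs 12, 4, 8, 2 → best response Far-L.
Shop 2 against Far-L: payoffs 10, 0, 3, 4 → best response Left.
Shop 2 against Left: payoffs 1, 12, 11, 7 → best response Center.
Shop 2 against Center: payoffs 8, 1, 2, 5 → best response Left.
Shop 2 against Right: payoffs 12, 11, 3, 9 → best response Left.
Mutual best responses: (Left, Center).

(Left, Center)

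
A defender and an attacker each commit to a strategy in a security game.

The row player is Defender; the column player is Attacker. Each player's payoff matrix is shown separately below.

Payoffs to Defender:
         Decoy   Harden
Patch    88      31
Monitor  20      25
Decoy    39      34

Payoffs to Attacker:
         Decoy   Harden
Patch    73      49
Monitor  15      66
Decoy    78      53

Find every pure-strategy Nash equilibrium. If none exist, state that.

For each player, find the best response to each opponent profile; mutual best responses are the pure NE.
Defender against Decoy: payoffs 88, 20, 39 → best response Patch.
Defender against Harden: payoffs 31, 25, 34 → best response Decoy.
Attacker against Patch: payoffs 73, 49 → best response Decoy.
Attacker against Monitor: payoffs 15, 66 → best response Harden.
Attacker against Decoy: payoffs 78, 53 → best response Decoy.
Mutual best responses: (Patch, Decoy).

(Patch, Decoy)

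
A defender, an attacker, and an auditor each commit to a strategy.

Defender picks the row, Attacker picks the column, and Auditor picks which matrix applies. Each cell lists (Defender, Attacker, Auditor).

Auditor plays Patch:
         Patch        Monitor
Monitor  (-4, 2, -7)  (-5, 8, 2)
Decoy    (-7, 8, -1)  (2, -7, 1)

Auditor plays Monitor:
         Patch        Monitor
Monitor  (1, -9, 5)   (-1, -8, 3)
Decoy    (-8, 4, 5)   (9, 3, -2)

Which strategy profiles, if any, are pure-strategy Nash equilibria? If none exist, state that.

Defender against (Patch, Patch): payoffs -4, -7 → best response Monitor.
Defender against (Patch, Monitor): payoffs 1, -8 → best response Monitor.
Defender against (Monitor, Patch): payoffs -5, 2 → best response Decoy.
Defender against (Monitor, Monitor): payoffs -1, 9 → best response Decoy.
Attacker against (Monitor, Patch): payoffs 2, 8 → best response Monitor.
Attacker against (Monitor, Monitor): payoffs -9, -8 → best response Monitor.
Attacker against (Decoy, Patch): payoffs 8, -7 → best response Patch.
Attacker against (Decoy, Monitor): payoffs 4, 3 → best response Patch.
Auditor against (Monitor, Patch): payoffs -7, 5 → best response Monitor.
Auditor against (Monitor, Monitor): payoffs 2, 3 → best response Monitor.
Auditor against (Decoy, Patch): payoffs -1, 5 → best response Monitor.
Auditor against (Decoy, Monitor): payoffs 1, -2 → best response Patch.
No profile is a mutual best response for all players.

No pure-strategy Nash equilibrium.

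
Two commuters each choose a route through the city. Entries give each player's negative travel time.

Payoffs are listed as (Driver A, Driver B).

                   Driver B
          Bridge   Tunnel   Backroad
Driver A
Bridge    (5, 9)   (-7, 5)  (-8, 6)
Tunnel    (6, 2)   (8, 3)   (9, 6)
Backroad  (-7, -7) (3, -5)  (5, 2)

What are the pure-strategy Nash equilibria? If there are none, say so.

(Tunnel, Backroad)

(Bridge, Bridge): Driver A can switch to Tunnel (5 → 6). Not NE.
(Bridge, Tunnel): Driver A can switch to Tunnel (-7 → 8). Not NE.
(Bridge, Backroad): Driver A can switch to Tunnel (-8 → 9). Not NE.
(Tunnel, Bridge): Driver B can switch to Tunnel (2 → 3). Not NE.
(Tunnel, Tunnel): Driver B can switch to Backroad (3 → 6). Not NE.
(Tunnel, Backroad): Driver A gets 9, best alternative 5; Driver B gets 6, best alternative 3. No profitable deviation — NE.
(Backroad, Bridge): Driver A can switch to Bridge (-7 → 5). Not NE.
(Backroad, Tunnel): Driver A can switch to Tunnel (3 → 8). Not NE.
(Backroad, Backroad): Driver A can switch to Tunnel (5 → 9). Not NE.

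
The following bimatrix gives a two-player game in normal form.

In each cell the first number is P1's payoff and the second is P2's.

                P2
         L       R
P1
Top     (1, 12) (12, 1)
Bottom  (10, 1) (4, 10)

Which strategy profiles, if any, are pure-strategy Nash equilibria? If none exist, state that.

Check each profile: it is a Nash equilibrium iff no player can strictly gain by switching unilaterally.
(Top, L): P1 can switch to Bottom (1 → 10). Not NE.
(Top, R): P2 can switch to L (1 → 12). Not NE.
(Bottom, L): P2 can switch to R (1 → 10). Not NE.
(Bottom, R): P1 can switch to Top (4 → 12). Not NE.

none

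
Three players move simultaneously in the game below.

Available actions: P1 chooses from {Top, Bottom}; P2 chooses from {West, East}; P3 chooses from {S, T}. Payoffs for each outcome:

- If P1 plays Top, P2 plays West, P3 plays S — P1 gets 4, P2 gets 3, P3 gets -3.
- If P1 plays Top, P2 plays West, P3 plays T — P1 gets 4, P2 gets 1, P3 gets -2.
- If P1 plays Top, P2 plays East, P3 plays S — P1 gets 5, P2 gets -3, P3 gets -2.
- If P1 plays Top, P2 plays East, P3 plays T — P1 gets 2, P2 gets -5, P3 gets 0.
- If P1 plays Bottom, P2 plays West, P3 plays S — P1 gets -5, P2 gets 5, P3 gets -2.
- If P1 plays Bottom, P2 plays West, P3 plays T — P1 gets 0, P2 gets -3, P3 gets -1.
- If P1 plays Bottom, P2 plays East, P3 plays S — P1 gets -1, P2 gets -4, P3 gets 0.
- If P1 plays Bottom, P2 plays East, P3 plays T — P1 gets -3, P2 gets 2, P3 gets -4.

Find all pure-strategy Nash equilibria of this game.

(Top, West, S): P3 can switch to T (-3 → -2). Not NE.
(Top, West, T): P1 gets 4, best alternative 0; P2 gets 1, best alternative -5; P3 gets -2, best alternative -3. No profitable deviation — NE.
(Top, East, S): P2 can switch to West (-3 → 3). Not NE.
(Top, East, T): P2 can switch to West (-5 → 1). Not NE.
(Bottom, West, S): P1 can switch to Top (-5 → 4). Not NE.
(Bottom, West, T): P1 can switch to Top (0 → 4). Not NE.
(Bottom, East, S): P1 can switch to Top (-1 → 5). Not NE.
(Bottom, East, T): P1 can switch to Top (-3 → 2). Not NE.

(Top, West, T)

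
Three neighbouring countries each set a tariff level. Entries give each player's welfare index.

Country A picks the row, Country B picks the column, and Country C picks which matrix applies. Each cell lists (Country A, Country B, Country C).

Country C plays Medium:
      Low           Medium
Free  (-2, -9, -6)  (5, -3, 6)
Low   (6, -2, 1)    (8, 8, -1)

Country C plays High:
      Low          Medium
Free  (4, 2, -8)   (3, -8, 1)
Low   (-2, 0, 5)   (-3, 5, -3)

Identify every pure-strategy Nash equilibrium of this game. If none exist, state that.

Mark each player's best response to every combination of opponents' strategies; a profile where every player is best-responding is a pure Nash equilibrium.
Country A against (Low, Medium): payoffs -2, 6 → best response Low.
Country A against (Low, High): payoffs 4, -2 → best response Free.
Country A against (Medium, Medium): payoffs 5, 8 → best response Low.
Country A against (Medium, High): payoffs 3, -3 → best response Free.
Country B against (Free, Medium): payoffs -9, -3 → best response Medium.
Country B against (Free, High): payoffs 2, -8 → best response Low.
Country B against (Low, Medium): payoffs -2, 8 → best response Medium.
Country B against (Low, High): payoffs 0, 5 → best response Medium.
Country C against (Free, Low): payoffs -6, -8 → best response Medium.
Country C against (Free, Medium): payoffs 6, 1 → best response Medium.
Country C against (Low, Low): payoffs 1, 5 → best response High.
Country C against (Low, Medium): payoffs -1, -3 → best response Medium.
Mutual best responses: (Low, Medium, Medium).

(Low, Medium, Medium)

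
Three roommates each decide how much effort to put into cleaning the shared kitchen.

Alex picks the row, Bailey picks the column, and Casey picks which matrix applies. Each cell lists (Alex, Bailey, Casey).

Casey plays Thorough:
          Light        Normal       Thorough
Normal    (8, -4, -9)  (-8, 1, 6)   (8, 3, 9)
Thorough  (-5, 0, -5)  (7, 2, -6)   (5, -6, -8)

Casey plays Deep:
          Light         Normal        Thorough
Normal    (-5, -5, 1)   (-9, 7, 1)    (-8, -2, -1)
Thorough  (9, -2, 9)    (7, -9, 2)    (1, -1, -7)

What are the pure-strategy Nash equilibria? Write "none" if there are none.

The pure Nash equilibria are (Normal, Thorough, Thorough), (Thorough, Thorough, Deep).

Alex against (Light, Thorough): payoffs 8, -5 → best response Normal.
Alex against (Light, Deep): payoffs -5, 9 → best response Thorough.
Alex against (Normal, Thorough): payoffs -8, 7 → best response Thorough.
Alex against (Normal, Deep): payoffs -9, 7 → best response Thorough.
Alex against (Thorough, Thorough): payoffs 8, 5 → best response Normal.
Alex against (Thorough, Deep): payoffs -8, 1 → best response Thorough.
Bailey against (Normal, Thorough): payoffs -4, 1, 3 → best response Thorough.
Bailey against (Normal, Deep): payoffs -5, 7, -2 → best response Normal.
Bailey against (Thorough, Thorough): payoffs 0, 2, -6 → best response Normal.
Bailey against (Thorough, Deep): payoffs -2, -9, -1 → best response Thorough.
Casey against (Normal, Light): payoffs -9, 1 → best response Deep.
Casey against (Normal, Normal): payoffs 6, 1 → best response Thorough.
Casey against (Normal, Thorough): payoffs 9, -1 → best response Thorough.
Casey against (Thorough, Light): payoffs -5, 9 → best response Deep.
Casey against (Thorough, Normal): payoffs -6, 2 → best response Deep.
Casey against (Thorough, Thorough): payoffs -8, -7 → best response Deep.
Mutual best responses: (Normal, Thorough, Thorough); (Thorough, Thorough, Deep).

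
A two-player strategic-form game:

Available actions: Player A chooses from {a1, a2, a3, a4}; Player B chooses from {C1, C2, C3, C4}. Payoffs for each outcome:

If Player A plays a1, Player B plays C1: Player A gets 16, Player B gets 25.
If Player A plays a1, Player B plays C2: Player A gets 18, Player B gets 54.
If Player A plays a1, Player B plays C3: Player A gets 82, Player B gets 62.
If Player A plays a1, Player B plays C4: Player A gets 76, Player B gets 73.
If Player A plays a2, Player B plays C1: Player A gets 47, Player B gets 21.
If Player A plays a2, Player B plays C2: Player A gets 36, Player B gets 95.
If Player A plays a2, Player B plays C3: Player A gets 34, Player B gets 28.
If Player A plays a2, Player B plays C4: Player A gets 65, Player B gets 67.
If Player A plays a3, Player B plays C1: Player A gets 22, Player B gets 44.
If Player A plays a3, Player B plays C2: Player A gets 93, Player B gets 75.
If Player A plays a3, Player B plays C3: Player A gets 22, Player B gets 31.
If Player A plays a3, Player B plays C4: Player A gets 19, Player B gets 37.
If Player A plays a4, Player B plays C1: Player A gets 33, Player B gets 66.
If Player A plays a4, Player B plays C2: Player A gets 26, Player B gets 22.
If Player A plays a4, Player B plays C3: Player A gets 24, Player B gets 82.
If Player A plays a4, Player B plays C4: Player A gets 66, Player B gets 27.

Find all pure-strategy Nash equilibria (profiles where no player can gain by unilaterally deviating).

Pure-strategy Nash equilibria: (a1, C4) and (a3, C2)

Mark each player's best response to every combination of opponents' strategies; a profile where every player is best-responding is a pure Nash equilibrium.
Player A against C1: payoffs 16, 47, 22, 33 → best response a2.
Player A against C2: payoffs 18, 36, 93, 26 → best response a3.
Player A against C3: payoffs 82, 34, 22, 24 → best response a1.
Player A against C4: payoffs 76, 65, 19, 66 → best response a1.
Player B against a1: payoffs 25, 54, 62, 73 → best response C4.
Player B against a2: payoffs 21, 95, 28, 67 → best response C2.
Player B against a3: payoffs 44, 75, 31, 37 → best response C2.
Player B against a4: payoffs 66, 22, 82, 27 → best response C3.
Mutual best responses: (a1, C4); (a3, C2).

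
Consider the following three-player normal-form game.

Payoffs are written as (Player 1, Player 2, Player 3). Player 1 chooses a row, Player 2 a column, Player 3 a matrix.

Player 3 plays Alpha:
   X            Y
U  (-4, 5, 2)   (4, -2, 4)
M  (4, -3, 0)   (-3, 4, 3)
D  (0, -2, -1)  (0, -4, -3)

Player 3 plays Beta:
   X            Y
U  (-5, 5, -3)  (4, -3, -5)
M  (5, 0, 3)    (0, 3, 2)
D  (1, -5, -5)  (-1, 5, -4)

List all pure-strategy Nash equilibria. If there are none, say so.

No pure-strategy Nash equilibrium.

For each player, find the best response to each opponent profile; mutual best responses are the pure NE.
Player 1 against (X, Alpha): payoffs -4, 4, 0 → best response M.
Player 1 against (X, Beta): payoffs -5, 5, 1 → best response M.
Player 1 against (Y, Alpha): payoffs 4, -3, 0 → best response U.
Player 1 against (Y, Beta): payoffs 4, 0, -1 → best response U.
Player 2 against (U, Alpha): payoffs 5, -2 → best response X.
Player 2 against (U, Beta): payoffs 5, -3 → best response X.
Player 2 against (M, Alpha): payoffs -3, 4 → best response Y.
Player 2 against (M, Beta): payoffs 0, 3 → best response Y.
Player 2 against (D, Alpha): payoffs -2, -4 → best response X.
Player 2 against (D, Beta): payoffs -5, 5 → best response Y.
Player 3 against (U, X): payoffs 2, -3 → best response Alpha.
Player 3 against (U, Y): payoffs 4, -5 → best response Alpha.
Player 3 against (M, X): payoffs 0, 3 → best response Beta.
Player 3 against (M, Y): payoffs 3, 2 → best response Alpha.
Player 3 against (D, X): payoffs -1, -5 → best response Alpha.
Player 3 against (D, Y): payoffs -3, -4 → best response Alpha.
No profile is a mutual best response for all players.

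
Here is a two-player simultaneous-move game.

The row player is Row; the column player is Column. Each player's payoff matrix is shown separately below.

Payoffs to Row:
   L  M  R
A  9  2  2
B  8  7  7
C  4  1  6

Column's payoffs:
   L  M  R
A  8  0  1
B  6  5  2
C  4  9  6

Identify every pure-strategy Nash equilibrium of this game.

(A, L)

Mark each player's best response to every combination of opponents' strategies; a profile where every player is best-responding is a pure Nash equilibrium.
Row against L: payoffs 9, 8, 4 → best response A.
Row against M: payoffs 2, 7, 1 → best response B.
Row against R: payoffs 2, 7, 6 → best response B.
Column against A: payoffs 8, 0, 1 → best response L.
Column against B: payoffs 6, 5, 2 → best response L.
Column against C: payoffs 4, 9, 6 → best response M.
Mutual best responses: (A, L).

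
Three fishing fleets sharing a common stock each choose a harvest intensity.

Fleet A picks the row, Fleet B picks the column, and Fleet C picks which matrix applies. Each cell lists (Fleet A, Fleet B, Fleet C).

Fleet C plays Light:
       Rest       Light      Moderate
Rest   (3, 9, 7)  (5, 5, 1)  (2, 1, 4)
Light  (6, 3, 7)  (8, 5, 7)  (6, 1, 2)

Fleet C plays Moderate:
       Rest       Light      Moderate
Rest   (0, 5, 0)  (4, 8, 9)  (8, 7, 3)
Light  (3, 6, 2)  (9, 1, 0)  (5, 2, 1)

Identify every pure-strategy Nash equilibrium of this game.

The unique pure-strategy Nash equilibrium is (Light, Light, Light).

(Rest, Rest, Light): Fleet A can switch to Light (3 → 6). Not NE.
(Rest, Rest, Moderate): Fleet A can switch to Light (0 → 3). Not NE.
(Rest, Light, Light): Fleet A can switch to Light (5 → 8). Not NE.
(Rest, Light, Moderate): Fleet A can switch to Light (4 → 9). Not NE.
(Rest, Moderate, Light): Fleet A can switch to Light (2 → 6). Not NE.
(Rest, Moderate, Moderate): Fleet B can switch to Light (7 → 8). Not NE.
(Light, Light, Light): Fleet A gets 8, best alternative 5; Fleet B gets 5, best alternative 3; Fleet C gets 7, best alternative 0. No profitable deviation — NE.
(The remaining 5 profiles each have a profitable deviation by the same check.)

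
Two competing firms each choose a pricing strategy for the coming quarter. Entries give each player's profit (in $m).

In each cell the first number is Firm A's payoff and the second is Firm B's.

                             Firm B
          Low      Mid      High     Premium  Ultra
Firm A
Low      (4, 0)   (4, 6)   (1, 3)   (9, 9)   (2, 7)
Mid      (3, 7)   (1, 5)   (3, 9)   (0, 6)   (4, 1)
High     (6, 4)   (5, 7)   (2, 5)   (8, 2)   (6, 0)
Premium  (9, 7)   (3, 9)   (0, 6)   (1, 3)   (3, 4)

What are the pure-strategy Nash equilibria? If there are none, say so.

(Low, Premium), (Mid, High), (High, Mid)

Check each profile: it is a Nash equilibrium iff no player can strictly gain by switching unilaterally.
(Low, Low): Firm A can switch to High (4 → 6). Not NE.
(Low, Mid): Firm A can switch to High (4 → 5). Not NE.
(Low, High): Firm A can switch to Mid (1 → 3). Not NE.
(Low, Premium): Firm A gets 9, best alternative 8; Firm B gets 9, best alternative 7. No profitable deviation — NE.
(Low, Ultra): Firm A can switch to Mid (2 → 4). Not NE.
(Mid, Low): Firm A can switch to Low (3 → 4). Not NE.
(Mid, Mid): Firm A can switch to Low (1 → 4). Not NE.
(Mid, High): Firm A gets 3, best alternative 2; Firm B gets 9, best alternative 7. No profitable deviation — NE.
(Mid, Premium): Firm A can switch to Low (0 → 9). Not NE.
(Mid, Ultra): Firm A can switch to High (4 → 6). Not NE.
(High, Low): Firm A can switch to Premium (6 → 9). Not NE.
(High, Mid): Firm A gets 5, best alternative 4; Firm B gets 7, best alternative 5. No profitable deviation — NE.
(High, High): Firm A can switch to Mid (2 → 3). Not NE.
(The remaining 7 profiles each have a profitable deviation by the same check.)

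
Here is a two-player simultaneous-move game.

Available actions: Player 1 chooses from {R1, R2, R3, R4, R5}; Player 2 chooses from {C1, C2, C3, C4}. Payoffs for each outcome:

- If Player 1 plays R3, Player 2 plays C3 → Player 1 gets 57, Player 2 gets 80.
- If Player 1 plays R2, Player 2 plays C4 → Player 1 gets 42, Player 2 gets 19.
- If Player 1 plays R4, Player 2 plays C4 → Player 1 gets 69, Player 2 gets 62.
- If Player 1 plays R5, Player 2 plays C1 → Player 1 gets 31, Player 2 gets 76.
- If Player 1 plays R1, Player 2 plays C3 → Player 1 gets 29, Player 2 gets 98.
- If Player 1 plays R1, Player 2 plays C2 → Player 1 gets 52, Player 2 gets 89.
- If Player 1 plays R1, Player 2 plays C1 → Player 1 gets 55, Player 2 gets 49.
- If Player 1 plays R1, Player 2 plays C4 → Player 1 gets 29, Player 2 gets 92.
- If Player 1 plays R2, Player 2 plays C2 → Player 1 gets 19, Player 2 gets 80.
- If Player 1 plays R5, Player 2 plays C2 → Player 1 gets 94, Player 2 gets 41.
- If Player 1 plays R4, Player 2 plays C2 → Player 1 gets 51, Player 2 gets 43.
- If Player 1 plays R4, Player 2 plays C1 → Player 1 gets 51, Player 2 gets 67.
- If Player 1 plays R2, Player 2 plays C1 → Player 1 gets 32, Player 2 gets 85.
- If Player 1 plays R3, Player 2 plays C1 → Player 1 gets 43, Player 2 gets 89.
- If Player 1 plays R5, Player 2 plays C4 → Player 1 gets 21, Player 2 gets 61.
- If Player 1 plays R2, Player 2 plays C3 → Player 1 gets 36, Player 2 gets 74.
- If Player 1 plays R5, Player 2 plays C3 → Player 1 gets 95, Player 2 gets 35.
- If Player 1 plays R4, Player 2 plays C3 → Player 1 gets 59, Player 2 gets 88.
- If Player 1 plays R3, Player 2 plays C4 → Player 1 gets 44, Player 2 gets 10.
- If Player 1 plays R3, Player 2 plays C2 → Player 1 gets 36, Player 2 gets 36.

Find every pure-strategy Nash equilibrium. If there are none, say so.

Player 1 against C1: payoffs 55, 32, 43, 51, 31 → best response R1.
Player 1 against C2: payoffs 52, 19, 36, 51, 94 → best response R5.
Player 1 against C3: payoffs 29, 36, 57, 59, 95 → best response R5.
Player 1 against C4: payoffs 29, 42, 44, 69, 21 → best response R4.
Player 2 against R1: payoffs 49, 89, 98, 92 → best response C3.
Player 2 against R2: payoffs 85, 80, 74, 19 → best response C1.
Player 2 against R3: payoffs 89, 36, 80, 10 → best response C1.
Player 2 against R4: payoffs 67, 43, 88, 62 → best response C3.
Player 2 against R5: payoffs 76, 41, 35, 61 → best response C1.
No profile is a mutual best response for all players.

none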